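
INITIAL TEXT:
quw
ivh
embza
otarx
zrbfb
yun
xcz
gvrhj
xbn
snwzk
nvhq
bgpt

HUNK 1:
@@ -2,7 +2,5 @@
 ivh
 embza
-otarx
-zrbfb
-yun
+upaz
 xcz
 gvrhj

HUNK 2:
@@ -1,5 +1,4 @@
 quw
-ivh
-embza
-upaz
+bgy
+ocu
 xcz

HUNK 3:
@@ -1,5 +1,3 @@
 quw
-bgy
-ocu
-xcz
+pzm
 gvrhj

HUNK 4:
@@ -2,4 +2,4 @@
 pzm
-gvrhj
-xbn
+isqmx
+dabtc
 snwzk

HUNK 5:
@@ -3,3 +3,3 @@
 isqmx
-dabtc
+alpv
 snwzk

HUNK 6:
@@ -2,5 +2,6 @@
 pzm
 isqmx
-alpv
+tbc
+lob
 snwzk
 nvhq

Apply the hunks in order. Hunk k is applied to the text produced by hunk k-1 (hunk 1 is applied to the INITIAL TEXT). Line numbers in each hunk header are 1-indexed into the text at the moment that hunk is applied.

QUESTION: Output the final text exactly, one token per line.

Hunk 1: at line 2 remove [otarx,zrbfb,yun] add [upaz] -> 10 lines: quw ivh embza upaz xcz gvrhj xbn snwzk nvhq bgpt
Hunk 2: at line 1 remove [ivh,embza,upaz] add [bgy,ocu] -> 9 lines: quw bgy ocu xcz gvrhj xbn snwzk nvhq bgpt
Hunk 3: at line 1 remove [bgy,ocu,xcz] add [pzm] -> 7 lines: quw pzm gvrhj xbn snwzk nvhq bgpt
Hunk 4: at line 2 remove [gvrhj,xbn] add [isqmx,dabtc] -> 7 lines: quw pzm isqmx dabtc snwzk nvhq bgpt
Hunk 5: at line 3 remove [dabtc] add [alpv] -> 7 lines: quw pzm isqmx alpv snwzk nvhq bgpt
Hunk 6: at line 2 remove [alpv] add [tbc,lob] -> 8 lines: quw pzm isqmx tbc lob snwzk nvhq bgpt

Answer: quw
pzm
isqmx
tbc
lob
snwzk
nvhq
bgpt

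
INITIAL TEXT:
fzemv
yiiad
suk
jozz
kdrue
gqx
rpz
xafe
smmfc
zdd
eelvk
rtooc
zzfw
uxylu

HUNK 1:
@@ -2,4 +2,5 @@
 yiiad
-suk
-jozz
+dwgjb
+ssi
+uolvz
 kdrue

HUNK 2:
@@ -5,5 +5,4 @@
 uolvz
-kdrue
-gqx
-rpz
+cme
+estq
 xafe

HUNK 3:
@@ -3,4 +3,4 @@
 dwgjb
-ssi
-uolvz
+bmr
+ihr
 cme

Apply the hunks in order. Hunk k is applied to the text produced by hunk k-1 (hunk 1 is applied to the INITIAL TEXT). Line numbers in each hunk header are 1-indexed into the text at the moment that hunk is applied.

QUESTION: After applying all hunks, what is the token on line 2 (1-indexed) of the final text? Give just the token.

Answer: yiiad

Derivation:
Hunk 1: at line 2 remove [suk,jozz] add [dwgjb,ssi,uolvz] -> 15 lines: fzemv yiiad dwgjb ssi uolvz kdrue gqx rpz xafe smmfc zdd eelvk rtooc zzfw uxylu
Hunk 2: at line 5 remove [kdrue,gqx,rpz] add [cme,estq] -> 14 lines: fzemv yiiad dwgjb ssi uolvz cme estq xafe smmfc zdd eelvk rtooc zzfw uxylu
Hunk 3: at line 3 remove [ssi,uolvz] add [bmr,ihr] -> 14 lines: fzemv yiiad dwgjb bmr ihr cme estq xafe smmfc zdd eelvk rtooc zzfw uxylu
Final line 2: yiiad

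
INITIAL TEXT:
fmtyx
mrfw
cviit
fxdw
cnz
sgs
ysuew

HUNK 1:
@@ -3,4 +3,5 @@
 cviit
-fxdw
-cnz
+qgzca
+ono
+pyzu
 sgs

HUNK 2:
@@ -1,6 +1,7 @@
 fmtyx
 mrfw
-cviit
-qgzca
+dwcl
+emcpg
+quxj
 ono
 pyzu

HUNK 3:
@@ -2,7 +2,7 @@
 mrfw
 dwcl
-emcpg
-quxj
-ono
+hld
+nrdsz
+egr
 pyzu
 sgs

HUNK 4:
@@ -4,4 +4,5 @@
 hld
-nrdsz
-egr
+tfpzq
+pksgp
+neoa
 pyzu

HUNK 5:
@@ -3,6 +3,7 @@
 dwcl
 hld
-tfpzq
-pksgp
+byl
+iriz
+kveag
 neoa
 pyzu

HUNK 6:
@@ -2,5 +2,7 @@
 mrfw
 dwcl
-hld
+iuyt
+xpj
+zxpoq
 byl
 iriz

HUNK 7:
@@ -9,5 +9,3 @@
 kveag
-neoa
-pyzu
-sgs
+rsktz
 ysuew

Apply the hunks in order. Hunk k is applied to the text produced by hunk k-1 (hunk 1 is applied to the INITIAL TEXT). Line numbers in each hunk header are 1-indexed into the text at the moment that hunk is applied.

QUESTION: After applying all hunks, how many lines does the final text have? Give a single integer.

Hunk 1: at line 3 remove [fxdw,cnz] add [qgzca,ono,pyzu] -> 8 lines: fmtyx mrfw cviit qgzca ono pyzu sgs ysuew
Hunk 2: at line 1 remove [cviit,qgzca] add [dwcl,emcpg,quxj] -> 9 lines: fmtyx mrfw dwcl emcpg quxj ono pyzu sgs ysuew
Hunk 3: at line 2 remove [emcpg,quxj,ono] add [hld,nrdsz,egr] -> 9 lines: fmtyx mrfw dwcl hld nrdsz egr pyzu sgs ysuew
Hunk 4: at line 4 remove [nrdsz,egr] add [tfpzq,pksgp,neoa] -> 10 lines: fmtyx mrfw dwcl hld tfpzq pksgp neoa pyzu sgs ysuew
Hunk 5: at line 3 remove [tfpzq,pksgp] add [byl,iriz,kveag] -> 11 lines: fmtyx mrfw dwcl hld byl iriz kveag neoa pyzu sgs ysuew
Hunk 6: at line 2 remove [hld] add [iuyt,xpj,zxpoq] -> 13 lines: fmtyx mrfw dwcl iuyt xpj zxpoq byl iriz kveag neoa pyzu sgs ysuew
Hunk 7: at line 9 remove [neoa,pyzu,sgs] add [rsktz] -> 11 lines: fmtyx mrfw dwcl iuyt xpj zxpoq byl iriz kveag rsktz ysuew
Final line count: 11

Answer: 11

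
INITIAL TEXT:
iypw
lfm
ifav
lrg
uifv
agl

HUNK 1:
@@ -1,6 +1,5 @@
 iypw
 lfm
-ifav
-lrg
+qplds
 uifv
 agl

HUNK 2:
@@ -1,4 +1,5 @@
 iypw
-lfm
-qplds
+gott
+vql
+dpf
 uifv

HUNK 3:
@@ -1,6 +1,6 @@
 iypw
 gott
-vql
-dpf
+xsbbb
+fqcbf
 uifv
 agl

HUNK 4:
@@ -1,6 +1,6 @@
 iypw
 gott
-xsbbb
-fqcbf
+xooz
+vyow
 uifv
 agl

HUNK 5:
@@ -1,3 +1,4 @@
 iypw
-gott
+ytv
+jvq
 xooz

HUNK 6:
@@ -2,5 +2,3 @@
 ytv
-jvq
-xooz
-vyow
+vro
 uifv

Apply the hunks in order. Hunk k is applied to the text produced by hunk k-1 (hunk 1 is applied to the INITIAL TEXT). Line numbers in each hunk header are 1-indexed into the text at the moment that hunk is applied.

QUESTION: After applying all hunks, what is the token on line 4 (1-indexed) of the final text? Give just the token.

Hunk 1: at line 1 remove [ifav,lrg] add [qplds] -> 5 lines: iypw lfm qplds uifv agl
Hunk 2: at line 1 remove [lfm,qplds] add [gott,vql,dpf] -> 6 lines: iypw gott vql dpf uifv agl
Hunk 3: at line 1 remove [vql,dpf] add [xsbbb,fqcbf] -> 6 lines: iypw gott xsbbb fqcbf uifv agl
Hunk 4: at line 1 remove [xsbbb,fqcbf] add [xooz,vyow] -> 6 lines: iypw gott xooz vyow uifv agl
Hunk 5: at line 1 remove [gott] add [ytv,jvq] -> 7 lines: iypw ytv jvq xooz vyow uifv agl
Hunk 6: at line 2 remove [jvq,xooz,vyow] add [vro] -> 5 lines: iypw ytv vro uifv agl
Final line 4: uifv

Answer: uifv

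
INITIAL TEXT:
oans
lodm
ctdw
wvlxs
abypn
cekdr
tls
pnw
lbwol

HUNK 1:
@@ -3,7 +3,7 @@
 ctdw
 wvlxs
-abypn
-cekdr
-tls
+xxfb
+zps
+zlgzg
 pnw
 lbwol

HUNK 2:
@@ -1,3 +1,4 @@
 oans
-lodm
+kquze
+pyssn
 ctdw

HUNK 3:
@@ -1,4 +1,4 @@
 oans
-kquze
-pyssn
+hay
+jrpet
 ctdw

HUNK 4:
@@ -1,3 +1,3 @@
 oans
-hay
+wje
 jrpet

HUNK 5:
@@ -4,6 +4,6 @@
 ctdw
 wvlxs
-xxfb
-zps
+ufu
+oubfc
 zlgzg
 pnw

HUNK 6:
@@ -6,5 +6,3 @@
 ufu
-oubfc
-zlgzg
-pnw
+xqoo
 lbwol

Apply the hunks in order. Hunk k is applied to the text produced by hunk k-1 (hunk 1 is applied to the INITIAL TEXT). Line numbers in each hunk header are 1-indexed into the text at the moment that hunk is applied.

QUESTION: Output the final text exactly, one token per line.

Hunk 1: at line 3 remove [abypn,cekdr,tls] add [xxfb,zps,zlgzg] -> 9 lines: oans lodm ctdw wvlxs xxfb zps zlgzg pnw lbwol
Hunk 2: at line 1 remove [lodm] add [kquze,pyssn] -> 10 lines: oans kquze pyssn ctdw wvlxs xxfb zps zlgzg pnw lbwol
Hunk 3: at line 1 remove [kquze,pyssn] add [hay,jrpet] -> 10 lines: oans hay jrpet ctdw wvlxs xxfb zps zlgzg pnw lbwol
Hunk 4: at line 1 remove [hay] add [wje] -> 10 lines: oans wje jrpet ctdw wvlxs xxfb zps zlgzg pnw lbwol
Hunk 5: at line 4 remove [xxfb,zps] add [ufu,oubfc] -> 10 lines: oans wje jrpet ctdw wvlxs ufu oubfc zlgzg pnw lbwol
Hunk 6: at line 6 remove [oubfc,zlgzg,pnw] add [xqoo] -> 8 lines: oans wje jrpet ctdw wvlxs ufu xqoo lbwol

Answer: oans
wje
jrpet
ctdw
wvlxs
ufu
xqoo
lbwol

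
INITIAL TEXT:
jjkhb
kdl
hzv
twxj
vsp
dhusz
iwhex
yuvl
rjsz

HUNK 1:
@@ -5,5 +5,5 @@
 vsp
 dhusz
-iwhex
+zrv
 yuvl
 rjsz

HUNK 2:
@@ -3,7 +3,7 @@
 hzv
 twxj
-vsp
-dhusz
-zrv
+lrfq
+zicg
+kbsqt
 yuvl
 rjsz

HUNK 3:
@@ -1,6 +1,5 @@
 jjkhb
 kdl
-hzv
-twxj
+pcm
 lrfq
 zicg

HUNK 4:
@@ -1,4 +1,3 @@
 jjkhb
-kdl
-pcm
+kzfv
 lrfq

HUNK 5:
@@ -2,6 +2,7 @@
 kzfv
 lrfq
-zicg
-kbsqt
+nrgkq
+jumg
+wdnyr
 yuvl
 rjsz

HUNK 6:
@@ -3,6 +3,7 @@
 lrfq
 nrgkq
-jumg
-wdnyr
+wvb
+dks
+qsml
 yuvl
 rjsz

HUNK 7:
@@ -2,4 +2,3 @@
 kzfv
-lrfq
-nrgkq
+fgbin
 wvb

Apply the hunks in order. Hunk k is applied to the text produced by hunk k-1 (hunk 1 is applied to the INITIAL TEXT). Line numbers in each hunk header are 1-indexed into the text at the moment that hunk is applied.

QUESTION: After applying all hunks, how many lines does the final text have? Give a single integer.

Answer: 8

Derivation:
Hunk 1: at line 5 remove [iwhex] add [zrv] -> 9 lines: jjkhb kdl hzv twxj vsp dhusz zrv yuvl rjsz
Hunk 2: at line 3 remove [vsp,dhusz,zrv] add [lrfq,zicg,kbsqt] -> 9 lines: jjkhb kdl hzv twxj lrfq zicg kbsqt yuvl rjsz
Hunk 3: at line 1 remove [hzv,twxj] add [pcm] -> 8 lines: jjkhb kdl pcm lrfq zicg kbsqt yuvl rjsz
Hunk 4: at line 1 remove [kdl,pcm] add [kzfv] -> 7 lines: jjkhb kzfv lrfq zicg kbsqt yuvl rjsz
Hunk 5: at line 2 remove [zicg,kbsqt] add [nrgkq,jumg,wdnyr] -> 8 lines: jjkhb kzfv lrfq nrgkq jumg wdnyr yuvl rjsz
Hunk 6: at line 3 remove [jumg,wdnyr] add [wvb,dks,qsml] -> 9 lines: jjkhb kzfv lrfq nrgkq wvb dks qsml yuvl rjsz
Hunk 7: at line 2 remove [lrfq,nrgkq] add [fgbin] -> 8 lines: jjkhb kzfv fgbin wvb dks qsml yuvl rjsz
Final line count: 8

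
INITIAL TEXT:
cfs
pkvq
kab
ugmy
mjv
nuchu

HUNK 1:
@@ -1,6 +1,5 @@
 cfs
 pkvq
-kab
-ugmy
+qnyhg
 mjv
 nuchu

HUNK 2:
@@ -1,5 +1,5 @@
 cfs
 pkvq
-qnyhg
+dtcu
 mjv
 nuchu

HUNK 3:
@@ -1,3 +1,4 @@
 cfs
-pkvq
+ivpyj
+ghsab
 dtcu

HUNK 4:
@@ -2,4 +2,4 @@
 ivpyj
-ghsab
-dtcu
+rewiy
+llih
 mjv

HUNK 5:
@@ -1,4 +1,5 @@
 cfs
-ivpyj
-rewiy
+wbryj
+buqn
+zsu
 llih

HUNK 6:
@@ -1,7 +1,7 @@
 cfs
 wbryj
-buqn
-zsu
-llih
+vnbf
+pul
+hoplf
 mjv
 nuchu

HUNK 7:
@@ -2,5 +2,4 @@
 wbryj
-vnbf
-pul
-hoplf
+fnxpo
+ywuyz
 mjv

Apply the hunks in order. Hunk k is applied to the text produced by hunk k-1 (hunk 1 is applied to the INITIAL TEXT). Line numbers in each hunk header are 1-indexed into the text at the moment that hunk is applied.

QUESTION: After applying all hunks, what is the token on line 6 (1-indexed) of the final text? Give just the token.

Answer: nuchu

Derivation:
Hunk 1: at line 1 remove [kab,ugmy] add [qnyhg] -> 5 lines: cfs pkvq qnyhg mjv nuchu
Hunk 2: at line 1 remove [qnyhg] add [dtcu] -> 5 lines: cfs pkvq dtcu mjv nuchu
Hunk 3: at line 1 remove [pkvq] add [ivpyj,ghsab] -> 6 lines: cfs ivpyj ghsab dtcu mjv nuchu
Hunk 4: at line 2 remove [ghsab,dtcu] add [rewiy,llih] -> 6 lines: cfs ivpyj rewiy llih mjv nuchu
Hunk 5: at line 1 remove [ivpyj,rewiy] add [wbryj,buqn,zsu] -> 7 lines: cfs wbryj buqn zsu llih mjv nuchu
Hunk 6: at line 1 remove [buqn,zsu,llih] add [vnbf,pul,hoplf] -> 7 lines: cfs wbryj vnbf pul hoplf mjv nuchu
Hunk 7: at line 2 remove [vnbf,pul,hoplf] add [fnxpo,ywuyz] -> 6 lines: cfs wbryj fnxpo ywuyz mjv nuchu
Final line 6: nuchu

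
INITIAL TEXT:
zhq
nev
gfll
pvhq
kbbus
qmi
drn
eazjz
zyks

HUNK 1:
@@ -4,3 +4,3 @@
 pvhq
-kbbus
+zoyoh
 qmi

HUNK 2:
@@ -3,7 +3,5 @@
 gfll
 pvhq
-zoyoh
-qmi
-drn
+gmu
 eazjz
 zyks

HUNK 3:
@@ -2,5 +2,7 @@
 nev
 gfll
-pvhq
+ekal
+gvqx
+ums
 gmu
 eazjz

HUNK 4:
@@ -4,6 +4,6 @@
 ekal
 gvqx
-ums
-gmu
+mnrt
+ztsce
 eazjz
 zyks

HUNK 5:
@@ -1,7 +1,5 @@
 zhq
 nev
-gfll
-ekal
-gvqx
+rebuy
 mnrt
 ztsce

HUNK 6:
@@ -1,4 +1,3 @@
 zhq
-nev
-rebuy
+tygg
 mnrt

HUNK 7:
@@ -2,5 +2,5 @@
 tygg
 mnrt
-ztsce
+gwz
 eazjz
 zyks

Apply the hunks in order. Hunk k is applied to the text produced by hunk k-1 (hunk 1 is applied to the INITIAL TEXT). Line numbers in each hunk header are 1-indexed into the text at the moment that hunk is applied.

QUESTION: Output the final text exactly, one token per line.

Answer: zhq
tygg
mnrt
gwz
eazjz
zyks

Derivation:
Hunk 1: at line 4 remove [kbbus] add [zoyoh] -> 9 lines: zhq nev gfll pvhq zoyoh qmi drn eazjz zyks
Hunk 2: at line 3 remove [zoyoh,qmi,drn] add [gmu] -> 7 lines: zhq nev gfll pvhq gmu eazjz zyks
Hunk 3: at line 2 remove [pvhq] add [ekal,gvqx,ums] -> 9 lines: zhq nev gfll ekal gvqx ums gmu eazjz zyks
Hunk 4: at line 4 remove [ums,gmu] add [mnrt,ztsce] -> 9 lines: zhq nev gfll ekal gvqx mnrt ztsce eazjz zyks
Hunk 5: at line 1 remove [gfll,ekal,gvqx] add [rebuy] -> 7 lines: zhq nev rebuy mnrt ztsce eazjz zyks
Hunk 6: at line 1 remove [nev,rebuy] add [tygg] -> 6 lines: zhq tygg mnrt ztsce eazjz zyks
Hunk 7: at line 2 remove [ztsce] add [gwz] -> 6 lines: zhq tygg mnrt gwz eazjz zyks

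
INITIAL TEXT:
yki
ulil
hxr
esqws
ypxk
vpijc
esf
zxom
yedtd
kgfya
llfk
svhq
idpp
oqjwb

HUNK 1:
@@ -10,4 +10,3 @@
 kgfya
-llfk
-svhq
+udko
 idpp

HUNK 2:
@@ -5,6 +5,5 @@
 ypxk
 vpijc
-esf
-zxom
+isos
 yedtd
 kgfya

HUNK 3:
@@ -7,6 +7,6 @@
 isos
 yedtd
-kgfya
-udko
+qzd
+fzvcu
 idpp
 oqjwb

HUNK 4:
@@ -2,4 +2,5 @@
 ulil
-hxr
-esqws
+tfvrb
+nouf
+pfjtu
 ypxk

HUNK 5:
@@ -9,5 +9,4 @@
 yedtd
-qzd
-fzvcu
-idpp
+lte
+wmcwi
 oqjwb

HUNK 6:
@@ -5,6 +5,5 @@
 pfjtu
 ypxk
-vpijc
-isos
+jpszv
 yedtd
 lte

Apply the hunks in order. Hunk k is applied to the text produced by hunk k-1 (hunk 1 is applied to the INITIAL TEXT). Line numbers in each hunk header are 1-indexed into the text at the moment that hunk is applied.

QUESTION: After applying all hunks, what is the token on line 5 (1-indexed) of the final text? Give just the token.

Answer: pfjtu

Derivation:
Hunk 1: at line 10 remove [llfk,svhq] add [udko] -> 13 lines: yki ulil hxr esqws ypxk vpijc esf zxom yedtd kgfya udko idpp oqjwb
Hunk 2: at line 5 remove [esf,zxom] add [isos] -> 12 lines: yki ulil hxr esqws ypxk vpijc isos yedtd kgfya udko idpp oqjwb
Hunk 3: at line 7 remove [kgfya,udko] add [qzd,fzvcu] -> 12 lines: yki ulil hxr esqws ypxk vpijc isos yedtd qzd fzvcu idpp oqjwb
Hunk 4: at line 2 remove [hxr,esqws] add [tfvrb,nouf,pfjtu] -> 13 lines: yki ulil tfvrb nouf pfjtu ypxk vpijc isos yedtd qzd fzvcu idpp oqjwb
Hunk 5: at line 9 remove [qzd,fzvcu,idpp] add [lte,wmcwi] -> 12 lines: yki ulil tfvrb nouf pfjtu ypxk vpijc isos yedtd lte wmcwi oqjwb
Hunk 6: at line 5 remove [vpijc,isos] add [jpszv] -> 11 lines: yki ulil tfvrb nouf pfjtu ypxk jpszv yedtd lte wmcwi oqjwb
Final line 5: pfjtu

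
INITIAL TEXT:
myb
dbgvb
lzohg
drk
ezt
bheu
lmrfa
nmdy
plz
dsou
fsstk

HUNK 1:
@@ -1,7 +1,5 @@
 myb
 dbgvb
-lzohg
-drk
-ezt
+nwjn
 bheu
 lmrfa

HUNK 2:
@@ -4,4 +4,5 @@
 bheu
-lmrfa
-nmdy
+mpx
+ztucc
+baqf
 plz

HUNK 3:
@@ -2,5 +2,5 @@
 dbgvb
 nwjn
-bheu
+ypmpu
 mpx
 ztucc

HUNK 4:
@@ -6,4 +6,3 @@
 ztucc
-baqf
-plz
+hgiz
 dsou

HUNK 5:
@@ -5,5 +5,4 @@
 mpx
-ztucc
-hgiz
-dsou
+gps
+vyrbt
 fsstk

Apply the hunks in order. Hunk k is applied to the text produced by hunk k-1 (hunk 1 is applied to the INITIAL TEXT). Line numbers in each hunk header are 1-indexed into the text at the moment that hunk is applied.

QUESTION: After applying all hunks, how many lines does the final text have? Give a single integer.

Hunk 1: at line 1 remove [lzohg,drk,ezt] add [nwjn] -> 9 lines: myb dbgvb nwjn bheu lmrfa nmdy plz dsou fsstk
Hunk 2: at line 4 remove [lmrfa,nmdy] add [mpx,ztucc,baqf] -> 10 lines: myb dbgvb nwjn bheu mpx ztucc baqf plz dsou fsstk
Hunk 3: at line 2 remove [bheu] add [ypmpu] -> 10 lines: myb dbgvb nwjn ypmpu mpx ztucc baqf plz dsou fsstk
Hunk 4: at line 6 remove [baqf,plz] add [hgiz] -> 9 lines: myb dbgvb nwjn ypmpu mpx ztucc hgiz dsou fsstk
Hunk 5: at line 5 remove [ztucc,hgiz,dsou] add [gps,vyrbt] -> 8 lines: myb dbgvb nwjn ypmpu mpx gps vyrbt fsstk
Final line count: 8

Answer: 8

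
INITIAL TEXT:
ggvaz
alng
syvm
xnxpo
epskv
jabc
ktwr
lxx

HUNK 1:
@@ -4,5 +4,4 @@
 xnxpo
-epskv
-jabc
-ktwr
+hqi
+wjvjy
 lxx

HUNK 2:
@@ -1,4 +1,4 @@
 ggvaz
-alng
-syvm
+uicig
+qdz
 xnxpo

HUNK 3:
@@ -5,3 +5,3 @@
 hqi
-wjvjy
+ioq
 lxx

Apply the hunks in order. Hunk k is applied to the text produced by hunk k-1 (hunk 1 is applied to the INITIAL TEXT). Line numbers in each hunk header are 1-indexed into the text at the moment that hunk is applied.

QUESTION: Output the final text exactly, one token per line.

Hunk 1: at line 4 remove [epskv,jabc,ktwr] add [hqi,wjvjy] -> 7 lines: ggvaz alng syvm xnxpo hqi wjvjy lxx
Hunk 2: at line 1 remove [alng,syvm] add [uicig,qdz] -> 7 lines: ggvaz uicig qdz xnxpo hqi wjvjy lxx
Hunk 3: at line 5 remove [wjvjy] add [ioq] -> 7 lines: ggvaz uicig qdz xnxpo hqi ioq lxx

Answer: ggvaz
uicig
qdz
xnxpo
hqi
ioq
lxx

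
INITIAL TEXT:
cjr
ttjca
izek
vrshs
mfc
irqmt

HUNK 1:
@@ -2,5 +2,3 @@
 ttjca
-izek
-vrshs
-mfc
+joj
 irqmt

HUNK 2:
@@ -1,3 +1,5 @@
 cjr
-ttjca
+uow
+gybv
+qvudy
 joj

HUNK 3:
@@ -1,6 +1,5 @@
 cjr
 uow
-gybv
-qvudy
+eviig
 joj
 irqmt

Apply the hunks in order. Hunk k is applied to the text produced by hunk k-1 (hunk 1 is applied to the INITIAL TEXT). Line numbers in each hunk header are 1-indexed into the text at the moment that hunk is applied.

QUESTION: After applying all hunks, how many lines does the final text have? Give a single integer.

Answer: 5

Derivation:
Hunk 1: at line 2 remove [izek,vrshs,mfc] add [joj] -> 4 lines: cjr ttjca joj irqmt
Hunk 2: at line 1 remove [ttjca] add [uow,gybv,qvudy] -> 6 lines: cjr uow gybv qvudy joj irqmt
Hunk 3: at line 1 remove [gybv,qvudy] add [eviig] -> 5 lines: cjr uow eviig joj irqmt
Final line count: 5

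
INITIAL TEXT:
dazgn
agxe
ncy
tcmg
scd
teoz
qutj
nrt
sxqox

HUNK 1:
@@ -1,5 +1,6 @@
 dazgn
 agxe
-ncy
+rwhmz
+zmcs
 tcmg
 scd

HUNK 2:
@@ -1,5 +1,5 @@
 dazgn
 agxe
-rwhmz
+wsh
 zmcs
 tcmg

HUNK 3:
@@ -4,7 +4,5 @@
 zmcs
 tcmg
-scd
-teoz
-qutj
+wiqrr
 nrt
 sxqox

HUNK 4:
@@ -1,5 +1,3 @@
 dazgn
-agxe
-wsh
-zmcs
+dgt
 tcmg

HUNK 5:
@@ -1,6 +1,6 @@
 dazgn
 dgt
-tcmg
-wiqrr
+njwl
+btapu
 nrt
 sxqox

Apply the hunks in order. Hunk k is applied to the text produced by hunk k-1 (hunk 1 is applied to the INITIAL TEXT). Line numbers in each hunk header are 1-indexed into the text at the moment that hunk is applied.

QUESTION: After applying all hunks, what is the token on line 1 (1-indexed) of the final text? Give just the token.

Answer: dazgn

Derivation:
Hunk 1: at line 1 remove [ncy] add [rwhmz,zmcs] -> 10 lines: dazgn agxe rwhmz zmcs tcmg scd teoz qutj nrt sxqox
Hunk 2: at line 1 remove [rwhmz] add [wsh] -> 10 lines: dazgn agxe wsh zmcs tcmg scd teoz qutj nrt sxqox
Hunk 3: at line 4 remove [scd,teoz,qutj] add [wiqrr] -> 8 lines: dazgn agxe wsh zmcs tcmg wiqrr nrt sxqox
Hunk 4: at line 1 remove [agxe,wsh,zmcs] add [dgt] -> 6 lines: dazgn dgt tcmg wiqrr nrt sxqox
Hunk 5: at line 1 remove [tcmg,wiqrr] add [njwl,btapu] -> 6 lines: dazgn dgt njwl btapu nrt sxqox
Final line 1: dazgn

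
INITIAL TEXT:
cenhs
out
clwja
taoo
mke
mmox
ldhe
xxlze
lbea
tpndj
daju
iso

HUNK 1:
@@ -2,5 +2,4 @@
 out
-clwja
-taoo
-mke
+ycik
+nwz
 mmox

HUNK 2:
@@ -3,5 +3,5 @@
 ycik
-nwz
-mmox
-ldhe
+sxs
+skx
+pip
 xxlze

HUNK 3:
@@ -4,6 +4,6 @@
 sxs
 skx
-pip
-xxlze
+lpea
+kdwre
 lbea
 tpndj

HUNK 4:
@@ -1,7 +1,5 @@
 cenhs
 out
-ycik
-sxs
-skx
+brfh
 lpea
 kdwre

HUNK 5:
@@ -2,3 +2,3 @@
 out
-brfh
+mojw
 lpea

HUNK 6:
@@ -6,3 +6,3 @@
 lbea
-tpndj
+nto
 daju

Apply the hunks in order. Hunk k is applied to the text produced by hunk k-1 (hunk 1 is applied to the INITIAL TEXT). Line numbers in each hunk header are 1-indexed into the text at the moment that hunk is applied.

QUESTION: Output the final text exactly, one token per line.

Answer: cenhs
out
mojw
lpea
kdwre
lbea
nto
daju
iso

Derivation:
Hunk 1: at line 2 remove [clwja,taoo,mke] add [ycik,nwz] -> 11 lines: cenhs out ycik nwz mmox ldhe xxlze lbea tpndj daju iso
Hunk 2: at line 3 remove [nwz,mmox,ldhe] add [sxs,skx,pip] -> 11 lines: cenhs out ycik sxs skx pip xxlze lbea tpndj daju iso
Hunk 3: at line 4 remove [pip,xxlze] add [lpea,kdwre] -> 11 lines: cenhs out ycik sxs skx lpea kdwre lbea tpndj daju iso
Hunk 4: at line 1 remove [ycik,sxs,skx] add [brfh] -> 9 lines: cenhs out brfh lpea kdwre lbea tpndj daju iso
Hunk 5: at line 2 remove [brfh] add [mojw] -> 9 lines: cenhs out mojw lpea kdwre lbea tpndj daju iso
Hunk 6: at line 6 remove [tpndj] add [nto] -> 9 lines: cenhs out mojw lpea kdwre lbea nto daju iso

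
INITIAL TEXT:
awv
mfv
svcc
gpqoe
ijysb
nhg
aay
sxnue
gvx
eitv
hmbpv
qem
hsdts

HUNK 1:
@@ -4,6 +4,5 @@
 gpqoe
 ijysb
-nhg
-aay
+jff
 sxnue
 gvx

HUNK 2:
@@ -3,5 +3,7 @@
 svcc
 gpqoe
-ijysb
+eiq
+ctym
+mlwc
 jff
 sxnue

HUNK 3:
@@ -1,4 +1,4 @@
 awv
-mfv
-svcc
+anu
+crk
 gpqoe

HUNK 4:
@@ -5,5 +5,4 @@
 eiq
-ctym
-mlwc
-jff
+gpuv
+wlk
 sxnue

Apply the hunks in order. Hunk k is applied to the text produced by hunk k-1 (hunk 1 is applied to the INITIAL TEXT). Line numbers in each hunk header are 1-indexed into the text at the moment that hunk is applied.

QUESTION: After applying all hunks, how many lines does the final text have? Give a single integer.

Answer: 13

Derivation:
Hunk 1: at line 4 remove [nhg,aay] add [jff] -> 12 lines: awv mfv svcc gpqoe ijysb jff sxnue gvx eitv hmbpv qem hsdts
Hunk 2: at line 3 remove [ijysb] add [eiq,ctym,mlwc] -> 14 lines: awv mfv svcc gpqoe eiq ctym mlwc jff sxnue gvx eitv hmbpv qem hsdts
Hunk 3: at line 1 remove [mfv,svcc] add [anu,crk] -> 14 lines: awv anu crk gpqoe eiq ctym mlwc jff sxnue gvx eitv hmbpv qem hsdts
Hunk 4: at line 5 remove [ctym,mlwc,jff] add [gpuv,wlk] -> 13 lines: awv anu crk gpqoe eiq gpuv wlk sxnue gvx eitv hmbpv qem hsdts
Final line count: 13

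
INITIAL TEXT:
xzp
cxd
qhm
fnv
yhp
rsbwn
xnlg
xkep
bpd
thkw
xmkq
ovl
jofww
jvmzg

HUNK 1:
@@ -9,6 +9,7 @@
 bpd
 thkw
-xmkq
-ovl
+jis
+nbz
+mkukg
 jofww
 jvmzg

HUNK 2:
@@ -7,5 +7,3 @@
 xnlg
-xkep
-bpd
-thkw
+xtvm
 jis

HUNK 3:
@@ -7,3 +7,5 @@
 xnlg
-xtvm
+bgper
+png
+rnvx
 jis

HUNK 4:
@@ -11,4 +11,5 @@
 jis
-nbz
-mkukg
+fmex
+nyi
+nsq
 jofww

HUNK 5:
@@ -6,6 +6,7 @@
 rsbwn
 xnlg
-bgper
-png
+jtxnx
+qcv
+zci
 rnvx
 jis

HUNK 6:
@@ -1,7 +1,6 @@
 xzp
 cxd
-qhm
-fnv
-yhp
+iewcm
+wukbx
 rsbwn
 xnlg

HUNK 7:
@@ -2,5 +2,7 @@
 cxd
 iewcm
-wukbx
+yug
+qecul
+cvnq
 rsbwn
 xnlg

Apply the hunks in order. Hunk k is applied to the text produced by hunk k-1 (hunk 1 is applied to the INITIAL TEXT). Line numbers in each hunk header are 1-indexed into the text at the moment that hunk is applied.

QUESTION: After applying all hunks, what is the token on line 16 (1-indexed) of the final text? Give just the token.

Answer: nsq

Derivation:
Hunk 1: at line 9 remove [xmkq,ovl] add [jis,nbz,mkukg] -> 15 lines: xzp cxd qhm fnv yhp rsbwn xnlg xkep bpd thkw jis nbz mkukg jofww jvmzg
Hunk 2: at line 7 remove [xkep,bpd,thkw] add [xtvm] -> 13 lines: xzp cxd qhm fnv yhp rsbwn xnlg xtvm jis nbz mkukg jofww jvmzg
Hunk 3: at line 7 remove [xtvm] add [bgper,png,rnvx] -> 15 lines: xzp cxd qhm fnv yhp rsbwn xnlg bgper png rnvx jis nbz mkukg jofww jvmzg
Hunk 4: at line 11 remove [nbz,mkukg] add [fmex,nyi,nsq] -> 16 lines: xzp cxd qhm fnv yhp rsbwn xnlg bgper png rnvx jis fmex nyi nsq jofww jvmzg
Hunk 5: at line 6 remove [bgper,png] add [jtxnx,qcv,zci] -> 17 lines: xzp cxd qhm fnv yhp rsbwn xnlg jtxnx qcv zci rnvx jis fmex nyi nsq jofww jvmzg
Hunk 6: at line 1 remove [qhm,fnv,yhp] add [iewcm,wukbx] -> 16 lines: xzp cxd iewcm wukbx rsbwn xnlg jtxnx qcv zci rnvx jis fmex nyi nsq jofww jvmzg
Hunk 7: at line 2 remove [wukbx] add [yug,qecul,cvnq] -> 18 lines: xzp cxd iewcm yug qecul cvnq rsbwn xnlg jtxnx qcv zci rnvx jis fmex nyi nsq jofww jvmzg
Final line 16: nsq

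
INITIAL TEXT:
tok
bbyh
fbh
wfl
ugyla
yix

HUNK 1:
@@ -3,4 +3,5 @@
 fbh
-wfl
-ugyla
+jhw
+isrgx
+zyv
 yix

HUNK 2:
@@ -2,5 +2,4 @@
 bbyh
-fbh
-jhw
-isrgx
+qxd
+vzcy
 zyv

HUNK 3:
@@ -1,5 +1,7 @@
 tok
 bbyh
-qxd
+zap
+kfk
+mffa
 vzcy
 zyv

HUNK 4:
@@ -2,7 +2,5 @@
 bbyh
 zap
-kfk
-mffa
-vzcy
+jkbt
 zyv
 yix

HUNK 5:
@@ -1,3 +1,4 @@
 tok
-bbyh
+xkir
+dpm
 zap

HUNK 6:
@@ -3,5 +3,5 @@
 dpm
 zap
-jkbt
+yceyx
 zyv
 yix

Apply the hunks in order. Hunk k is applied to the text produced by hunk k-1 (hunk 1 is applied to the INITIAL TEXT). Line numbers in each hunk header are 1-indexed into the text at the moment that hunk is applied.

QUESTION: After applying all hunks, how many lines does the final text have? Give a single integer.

Answer: 7

Derivation:
Hunk 1: at line 3 remove [wfl,ugyla] add [jhw,isrgx,zyv] -> 7 lines: tok bbyh fbh jhw isrgx zyv yix
Hunk 2: at line 2 remove [fbh,jhw,isrgx] add [qxd,vzcy] -> 6 lines: tok bbyh qxd vzcy zyv yix
Hunk 3: at line 1 remove [qxd] add [zap,kfk,mffa] -> 8 lines: tok bbyh zap kfk mffa vzcy zyv yix
Hunk 4: at line 2 remove [kfk,mffa,vzcy] add [jkbt] -> 6 lines: tok bbyh zap jkbt zyv yix
Hunk 5: at line 1 remove [bbyh] add [xkir,dpm] -> 7 lines: tok xkir dpm zap jkbt zyv yix
Hunk 6: at line 3 remove [jkbt] add [yceyx] -> 7 lines: tok xkir dpm zap yceyx zyv yix
Final line count: 7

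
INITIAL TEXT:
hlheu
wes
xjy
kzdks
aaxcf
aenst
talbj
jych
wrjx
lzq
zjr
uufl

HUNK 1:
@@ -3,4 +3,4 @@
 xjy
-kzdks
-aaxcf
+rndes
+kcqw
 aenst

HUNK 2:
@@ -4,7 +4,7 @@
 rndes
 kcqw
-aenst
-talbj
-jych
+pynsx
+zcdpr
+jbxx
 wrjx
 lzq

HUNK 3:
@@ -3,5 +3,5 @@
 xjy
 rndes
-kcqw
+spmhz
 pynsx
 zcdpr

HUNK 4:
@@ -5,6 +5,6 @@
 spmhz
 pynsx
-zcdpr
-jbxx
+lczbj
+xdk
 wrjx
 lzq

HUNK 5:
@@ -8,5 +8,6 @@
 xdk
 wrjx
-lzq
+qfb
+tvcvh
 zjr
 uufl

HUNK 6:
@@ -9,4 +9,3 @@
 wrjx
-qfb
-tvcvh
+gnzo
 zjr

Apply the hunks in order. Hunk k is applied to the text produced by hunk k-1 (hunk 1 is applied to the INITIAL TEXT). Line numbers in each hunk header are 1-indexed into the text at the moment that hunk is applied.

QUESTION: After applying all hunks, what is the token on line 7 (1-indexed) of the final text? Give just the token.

Hunk 1: at line 3 remove [kzdks,aaxcf] add [rndes,kcqw] -> 12 lines: hlheu wes xjy rndes kcqw aenst talbj jych wrjx lzq zjr uufl
Hunk 2: at line 4 remove [aenst,talbj,jych] add [pynsx,zcdpr,jbxx] -> 12 lines: hlheu wes xjy rndes kcqw pynsx zcdpr jbxx wrjx lzq zjr uufl
Hunk 3: at line 3 remove [kcqw] add [spmhz] -> 12 lines: hlheu wes xjy rndes spmhz pynsx zcdpr jbxx wrjx lzq zjr uufl
Hunk 4: at line 5 remove [zcdpr,jbxx] add [lczbj,xdk] -> 12 lines: hlheu wes xjy rndes spmhz pynsx lczbj xdk wrjx lzq zjr uufl
Hunk 5: at line 8 remove [lzq] add [qfb,tvcvh] -> 13 lines: hlheu wes xjy rndes spmhz pynsx lczbj xdk wrjx qfb tvcvh zjr uufl
Hunk 6: at line 9 remove [qfb,tvcvh] add [gnzo] -> 12 lines: hlheu wes xjy rndes spmhz pynsx lczbj xdk wrjx gnzo zjr uufl
Final line 7: lczbj

Answer: lczbj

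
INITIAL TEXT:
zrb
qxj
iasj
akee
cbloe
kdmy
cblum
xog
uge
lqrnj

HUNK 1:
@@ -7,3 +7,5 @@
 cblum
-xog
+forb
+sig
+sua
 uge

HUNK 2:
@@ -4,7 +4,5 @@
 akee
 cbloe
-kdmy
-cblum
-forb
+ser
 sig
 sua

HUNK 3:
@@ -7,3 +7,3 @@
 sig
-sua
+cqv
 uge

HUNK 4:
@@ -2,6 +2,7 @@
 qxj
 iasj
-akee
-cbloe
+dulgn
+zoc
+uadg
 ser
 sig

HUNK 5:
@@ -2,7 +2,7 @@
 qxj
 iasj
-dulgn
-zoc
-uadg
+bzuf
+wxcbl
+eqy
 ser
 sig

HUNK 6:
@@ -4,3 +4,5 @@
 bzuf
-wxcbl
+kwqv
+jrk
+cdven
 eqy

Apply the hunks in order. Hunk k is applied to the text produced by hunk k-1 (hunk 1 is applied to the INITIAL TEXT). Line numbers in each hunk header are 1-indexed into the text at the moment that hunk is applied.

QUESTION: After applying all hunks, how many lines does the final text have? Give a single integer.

Hunk 1: at line 7 remove [xog] add [forb,sig,sua] -> 12 lines: zrb qxj iasj akee cbloe kdmy cblum forb sig sua uge lqrnj
Hunk 2: at line 4 remove [kdmy,cblum,forb] add [ser] -> 10 lines: zrb qxj iasj akee cbloe ser sig sua uge lqrnj
Hunk 3: at line 7 remove [sua] add [cqv] -> 10 lines: zrb qxj iasj akee cbloe ser sig cqv uge lqrnj
Hunk 4: at line 2 remove [akee,cbloe] add [dulgn,zoc,uadg] -> 11 lines: zrb qxj iasj dulgn zoc uadg ser sig cqv uge lqrnj
Hunk 5: at line 2 remove [dulgn,zoc,uadg] add [bzuf,wxcbl,eqy] -> 11 lines: zrb qxj iasj bzuf wxcbl eqy ser sig cqv uge lqrnj
Hunk 6: at line 4 remove [wxcbl] add [kwqv,jrk,cdven] -> 13 lines: zrb qxj iasj bzuf kwqv jrk cdven eqy ser sig cqv uge lqrnj
Final line count: 13

Answer: 13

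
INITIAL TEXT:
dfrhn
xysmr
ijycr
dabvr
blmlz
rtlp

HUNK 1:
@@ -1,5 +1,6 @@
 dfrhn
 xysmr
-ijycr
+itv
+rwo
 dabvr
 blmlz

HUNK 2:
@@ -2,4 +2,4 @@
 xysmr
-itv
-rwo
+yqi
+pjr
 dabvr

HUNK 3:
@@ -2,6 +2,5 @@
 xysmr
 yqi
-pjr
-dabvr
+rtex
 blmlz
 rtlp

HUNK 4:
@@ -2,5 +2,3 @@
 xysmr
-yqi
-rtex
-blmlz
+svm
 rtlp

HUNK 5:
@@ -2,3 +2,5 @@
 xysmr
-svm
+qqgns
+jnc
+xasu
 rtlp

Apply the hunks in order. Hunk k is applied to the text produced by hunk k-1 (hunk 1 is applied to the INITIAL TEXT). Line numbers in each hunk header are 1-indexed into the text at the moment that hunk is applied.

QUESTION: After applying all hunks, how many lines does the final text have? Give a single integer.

Answer: 6

Derivation:
Hunk 1: at line 1 remove [ijycr] add [itv,rwo] -> 7 lines: dfrhn xysmr itv rwo dabvr blmlz rtlp
Hunk 2: at line 2 remove [itv,rwo] add [yqi,pjr] -> 7 lines: dfrhn xysmr yqi pjr dabvr blmlz rtlp
Hunk 3: at line 2 remove [pjr,dabvr] add [rtex] -> 6 lines: dfrhn xysmr yqi rtex blmlz rtlp
Hunk 4: at line 2 remove [yqi,rtex,blmlz] add [svm] -> 4 lines: dfrhn xysmr svm rtlp
Hunk 5: at line 2 remove [svm] add [qqgns,jnc,xasu] -> 6 lines: dfrhn xysmr qqgns jnc xasu rtlp
Final line count: 6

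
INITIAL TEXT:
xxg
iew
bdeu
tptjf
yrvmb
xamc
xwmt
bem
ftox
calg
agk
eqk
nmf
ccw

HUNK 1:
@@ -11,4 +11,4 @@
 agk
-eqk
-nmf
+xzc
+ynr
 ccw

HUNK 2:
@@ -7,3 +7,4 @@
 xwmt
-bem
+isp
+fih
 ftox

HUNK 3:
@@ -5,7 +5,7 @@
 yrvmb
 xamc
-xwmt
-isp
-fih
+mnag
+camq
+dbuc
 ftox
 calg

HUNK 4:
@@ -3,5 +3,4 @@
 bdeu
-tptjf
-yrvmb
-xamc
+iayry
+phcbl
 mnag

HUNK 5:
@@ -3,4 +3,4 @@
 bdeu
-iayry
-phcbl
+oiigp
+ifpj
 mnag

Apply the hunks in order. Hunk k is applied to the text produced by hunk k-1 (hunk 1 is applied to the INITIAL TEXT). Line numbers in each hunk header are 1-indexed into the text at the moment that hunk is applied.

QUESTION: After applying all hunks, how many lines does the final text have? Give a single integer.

Answer: 14

Derivation:
Hunk 1: at line 11 remove [eqk,nmf] add [xzc,ynr] -> 14 lines: xxg iew bdeu tptjf yrvmb xamc xwmt bem ftox calg agk xzc ynr ccw
Hunk 2: at line 7 remove [bem] add [isp,fih] -> 15 lines: xxg iew bdeu tptjf yrvmb xamc xwmt isp fih ftox calg agk xzc ynr ccw
Hunk 3: at line 5 remove [xwmt,isp,fih] add [mnag,camq,dbuc] -> 15 lines: xxg iew bdeu tptjf yrvmb xamc mnag camq dbuc ftox calg agk xzc ynr ccw
Hunk 4: at line 3 remove [tptjf,yrvmb,xamc] add [iayry,phcbl] -> 14 lines: xxg iew bdeu iayry phcbl mnag camq dbuc ftox calg agk xzc ynr ccw
Hunk 5: at line 3 remove [iayry,phcbl] add [oiigp,ifpj] -> 14 lines: xxg iew bdeu oiigp ifpj mnag camq dbuc ftox calg agk xzc ynr ccw
Final line count: 14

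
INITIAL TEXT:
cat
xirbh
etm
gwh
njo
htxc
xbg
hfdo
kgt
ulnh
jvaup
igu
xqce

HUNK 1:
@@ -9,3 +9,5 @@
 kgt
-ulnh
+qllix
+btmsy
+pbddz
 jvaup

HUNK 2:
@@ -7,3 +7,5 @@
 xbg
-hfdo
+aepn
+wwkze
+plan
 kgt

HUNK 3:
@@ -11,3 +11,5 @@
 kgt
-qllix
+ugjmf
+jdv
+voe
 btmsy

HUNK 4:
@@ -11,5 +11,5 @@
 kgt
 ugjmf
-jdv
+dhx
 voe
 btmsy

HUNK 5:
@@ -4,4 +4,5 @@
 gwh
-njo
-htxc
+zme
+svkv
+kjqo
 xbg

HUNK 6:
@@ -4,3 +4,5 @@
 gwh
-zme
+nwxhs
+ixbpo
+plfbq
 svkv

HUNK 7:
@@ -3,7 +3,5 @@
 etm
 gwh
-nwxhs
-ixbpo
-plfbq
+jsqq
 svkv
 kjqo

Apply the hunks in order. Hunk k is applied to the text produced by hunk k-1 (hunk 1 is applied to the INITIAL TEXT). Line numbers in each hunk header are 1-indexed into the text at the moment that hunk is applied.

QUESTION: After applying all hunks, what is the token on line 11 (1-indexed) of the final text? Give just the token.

Hunk 1: at line 9 remove [ulnh] add [qllix,btmsy,pbddz] -> 15 lines: cat xirbh etm gwh njo htxc xbg hfdo kgt qllix btmsy pbddz jvaup igu xqce
Hunk 2: at line 7 remove [hfdo] add [aepn,wwkze,plan] -> 17 lines: cat xirbh etm gwh njo htxc xbg aepn wwkze plan kgt qllix btmsy pbddz jvaup igu xqce
Hunk 3: at line 11 remove [qllix] add [ugjmf,jdv,voe] -> 19 lines: cat xirbh etm gwh njo htxc xbg aepn wwkze plan kgt ugjmf jdv voe btmsy pbddz jvaup igu xqce
Hunk 4: at line 11 remove [jdv] add [dhx] -> 19 lines: cat xirbh etm gwh njo htxc xbg aepn wwkze plan kgt ugjmf dhx voe btmsy pbddz jvaup igu xqce
Hunk 5: at line 4 remove [njo,htxc] add [zme,svkv,kjqo] -> 20 lines: cat xirbh etm gwh zme svkv kjqo xbg aepn wwkze plan kgt ugjmf dhx voe btmsy pbddz jvaup igu xqce
Hunk 6: at line 4 remove [zme] add [nwxhs,ixbpo,plfbq] -> 22 lines: cat xirbh etm gwh nwxhs ixbpo plfbq svkv kjqo xbg aepn wwkze plan kgt ugjmf dhx voe btmsy pbddz jvaup igu xqce
Hunk 7: at line 3 remove [nwxhs,ixbpo,plfbq] add [jsqq] -> 20 lines: cat xirbh etm gwh jsqq svkv kjqo xbg aepn wwkze plan kgt ugjmf dhx voe btmsy pbddz jvaup igu xqce
Final line 11: plan

Answer: plan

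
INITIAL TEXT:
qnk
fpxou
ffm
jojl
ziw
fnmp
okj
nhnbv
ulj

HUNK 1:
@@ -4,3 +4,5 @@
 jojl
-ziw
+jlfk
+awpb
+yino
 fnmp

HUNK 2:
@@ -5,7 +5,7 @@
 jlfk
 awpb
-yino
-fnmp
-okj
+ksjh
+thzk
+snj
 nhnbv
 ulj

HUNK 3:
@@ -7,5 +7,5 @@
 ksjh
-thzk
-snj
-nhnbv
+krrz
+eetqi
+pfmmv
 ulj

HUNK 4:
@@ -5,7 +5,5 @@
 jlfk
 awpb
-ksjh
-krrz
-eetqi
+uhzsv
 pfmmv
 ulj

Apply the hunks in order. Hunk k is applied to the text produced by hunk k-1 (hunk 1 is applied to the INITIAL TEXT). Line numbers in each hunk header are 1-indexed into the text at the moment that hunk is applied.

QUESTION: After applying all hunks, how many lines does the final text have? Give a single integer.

Hunk 1: at line 4 remove [ziw] add [jlfk,awpb,yino] -> 11 lines: qnk fpxou ffm jojl jlfk awpb yino fnmp okj nhnbv ulj
Hunk 2: at line 5 remove [yino,fnmp,okj] add [ksjh,thzk,snj] -> 11 lines: qnk fpxou ffm jojl jlfk awpb ksjh thzk snj nhnbv ulj
Hunk 3: at line 7 remove [thzk,snj,nhnbv] add [krrz,eetqi,pfmmv] -> 11 lines: qnk fpxou ffm jojl jlfk awpb ksjh krrz eetqi pfmmv ulj
Hunk 4: at line 5 remove [ksjh,krrz,eetqi] add [uhzsv] -> 9 lines: qnk fpxou ffm jojl jlfk awpb uhzsv pfmmv ulj
Final line count: 9

Answer: 9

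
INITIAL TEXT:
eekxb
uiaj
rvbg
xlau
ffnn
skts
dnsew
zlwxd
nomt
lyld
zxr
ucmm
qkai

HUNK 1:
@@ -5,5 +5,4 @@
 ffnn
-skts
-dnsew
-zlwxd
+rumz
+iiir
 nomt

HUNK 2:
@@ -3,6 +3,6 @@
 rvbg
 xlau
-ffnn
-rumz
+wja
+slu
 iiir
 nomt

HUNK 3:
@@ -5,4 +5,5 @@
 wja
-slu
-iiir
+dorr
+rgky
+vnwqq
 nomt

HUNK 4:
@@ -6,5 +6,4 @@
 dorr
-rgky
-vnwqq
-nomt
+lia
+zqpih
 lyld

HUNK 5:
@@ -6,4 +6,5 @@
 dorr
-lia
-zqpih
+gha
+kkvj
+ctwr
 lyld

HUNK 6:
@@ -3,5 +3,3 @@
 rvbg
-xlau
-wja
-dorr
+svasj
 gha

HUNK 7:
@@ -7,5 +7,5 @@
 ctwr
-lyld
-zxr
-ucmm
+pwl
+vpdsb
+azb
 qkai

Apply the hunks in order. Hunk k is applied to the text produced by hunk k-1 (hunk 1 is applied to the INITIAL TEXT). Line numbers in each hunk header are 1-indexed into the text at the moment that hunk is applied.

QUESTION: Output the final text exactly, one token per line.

Answer: eekxb
uiaj
rvbg
svasj
gha
kkvj
ctwr
pwl
vpdsb
azb
qkai

Derivation:
Hunk 1: at line 5 remove [skts,dnsew,zlwxd] add [rumz,iiir] -> 12 lines: eekxb uiaj rvbg xlau ffnn rumz iiir nomt lyld zxr ucmm qkai
Hunk 2: at line 3 remove [ffnn,rumz] add [wja,slu] -> 12 lines: eekxb uiaj rvbg xlau wja slu iiir nomt lyld zxr ucmm qkai
Hunk 3: at line 5 remove [slu,iiir] add [dorr,rgky,vnwqq] -> 13 lines: eekxb uiaj rvbg xlau wja dorr rgky vnwqq nomt lyld zxr ucmm qkai
Hunk 4: at line 6 remove [rgky,vnwqq,nomt] add [lia,zqpih] -> 12 lines: eekxb uiaj rvbg xlau wja dorr lia zqpih lyld zxr ucmm qkai
Hunk 5: at line 6 remove [lia,zqpih] add [gha,kkvj,ctwr] -> 13 lines: eekxb uiaj rvbg xlau wja dorr gha kkvj ctwr lyld zxr ucmm qkai
Hunk 6: at line 3 remove [xlau,wja,dorr] add [svasj] -> 11 lines: eekxb uiaj rvbg svasj gha kkvj ctwr lyld zxr ucmm qkai
Hunk 7: at line 7 remove [lyld,zxr,ucmm] add [pwl,vpdsb,azb] -> 11 lines: eekxb uiaj rvbg svasj gha kkvj ctwr pwl vpdsb azb qkai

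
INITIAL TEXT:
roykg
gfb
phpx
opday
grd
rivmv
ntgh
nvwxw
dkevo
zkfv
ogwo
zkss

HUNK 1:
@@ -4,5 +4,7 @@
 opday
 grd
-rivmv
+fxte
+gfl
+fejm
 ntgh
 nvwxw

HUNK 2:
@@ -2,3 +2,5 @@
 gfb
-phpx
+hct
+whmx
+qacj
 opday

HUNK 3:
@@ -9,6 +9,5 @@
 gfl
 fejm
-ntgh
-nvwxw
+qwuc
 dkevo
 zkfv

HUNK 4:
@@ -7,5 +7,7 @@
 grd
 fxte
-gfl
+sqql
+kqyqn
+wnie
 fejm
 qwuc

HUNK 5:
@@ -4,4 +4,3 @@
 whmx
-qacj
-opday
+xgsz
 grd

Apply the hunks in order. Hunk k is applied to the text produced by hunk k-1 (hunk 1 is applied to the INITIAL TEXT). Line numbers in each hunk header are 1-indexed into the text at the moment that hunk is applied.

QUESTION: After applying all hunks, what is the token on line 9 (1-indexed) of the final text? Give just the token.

Answer: kqyqn

Derivation:
Hunk 1: at line 4 remove [rivmv] add [fxte,gfl,fejm] -> 14 lines: roykg gfb phpx opday grd fxte gfl fejm ntgh nvwxw dkevo zkfv ogwo zkss
Hunk 2: at line 2 remove [phpx] add [hct,whmx,qacj] -> 16 lines: roykg gfb hct whmx qacj opday grd fxte gfl fejm ntgh nvwxw dkevo zkfv ogwo zkss
Hunk 3: at line 9 remove [ntgh,nvwxw] add [qwuc] -> 15 lines: roykg gfb hct whmx qacj opday grd fxte gfl fejm qwuc dkevo zkfv ogwo zkss
Hunk 4: at line 7 remove [gfl] add [sqql,kqyqn,wnie] -> 17 lines: roykg gfb hct whmx qacj opday grd fxte sqql kqyqn wnie fejm qwuc dkevo zkfv ogwo zkss
Hunk 5: at line 4 remove [qacj,opday] add [xgsz] -> 16 lines: roykg gfb hct whmx xgsz grd fxte sqql kqyqn wnie fejm qwuc dkevo zkfv ogwo zkss
Final line 9: kqyqn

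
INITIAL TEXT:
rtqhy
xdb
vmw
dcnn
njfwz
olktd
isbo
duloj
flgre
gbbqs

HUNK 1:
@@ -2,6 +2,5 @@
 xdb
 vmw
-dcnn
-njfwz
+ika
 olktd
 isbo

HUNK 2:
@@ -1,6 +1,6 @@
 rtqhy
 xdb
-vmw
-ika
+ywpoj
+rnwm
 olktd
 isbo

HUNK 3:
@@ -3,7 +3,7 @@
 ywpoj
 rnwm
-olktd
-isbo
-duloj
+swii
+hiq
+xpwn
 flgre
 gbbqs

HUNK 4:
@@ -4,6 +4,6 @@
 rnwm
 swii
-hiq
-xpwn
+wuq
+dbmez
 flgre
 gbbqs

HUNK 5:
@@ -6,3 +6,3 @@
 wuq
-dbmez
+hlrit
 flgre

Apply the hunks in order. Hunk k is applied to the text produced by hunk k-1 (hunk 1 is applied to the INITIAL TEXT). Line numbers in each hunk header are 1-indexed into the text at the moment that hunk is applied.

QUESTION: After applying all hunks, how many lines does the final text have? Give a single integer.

Answer: 9

Derivation:
Hunk 1: at line 2 remove [dcnn,njfwz] add [ika] -> 9 lines: rtqhy xdb vmw ika olktd isbo duloj flgre gbbqs
Hunk 2: at line 1 remove [vmw,ika] add [ywpoj,rnwm] -> 9 lines: rtqhy xdb ywpoj rnwm olktd isbo duloj flgre gbbqs
Hunk 3: at line 3 remove [olktd,isbo,duloj] add [swii,hiq,xpwn] -> 9 lines: rtqhy xdb ywpoj rnwm swii hiq xpwn flgre gbbqs
Hunk 4: at line 4 remove [hiq,xpwn] add [wuq,dbmez] -> 9 lines: rtqhy xdb ywpoj rnwm swii wuq dbmez flgre gbbqs
Hunk 5: at line 6 remove [dbmez] add [hlrit] -> 9 lines: rtqhy xdb ywpoj rnwm swii wuq hlrit flgre gbbqs
Final line count: 9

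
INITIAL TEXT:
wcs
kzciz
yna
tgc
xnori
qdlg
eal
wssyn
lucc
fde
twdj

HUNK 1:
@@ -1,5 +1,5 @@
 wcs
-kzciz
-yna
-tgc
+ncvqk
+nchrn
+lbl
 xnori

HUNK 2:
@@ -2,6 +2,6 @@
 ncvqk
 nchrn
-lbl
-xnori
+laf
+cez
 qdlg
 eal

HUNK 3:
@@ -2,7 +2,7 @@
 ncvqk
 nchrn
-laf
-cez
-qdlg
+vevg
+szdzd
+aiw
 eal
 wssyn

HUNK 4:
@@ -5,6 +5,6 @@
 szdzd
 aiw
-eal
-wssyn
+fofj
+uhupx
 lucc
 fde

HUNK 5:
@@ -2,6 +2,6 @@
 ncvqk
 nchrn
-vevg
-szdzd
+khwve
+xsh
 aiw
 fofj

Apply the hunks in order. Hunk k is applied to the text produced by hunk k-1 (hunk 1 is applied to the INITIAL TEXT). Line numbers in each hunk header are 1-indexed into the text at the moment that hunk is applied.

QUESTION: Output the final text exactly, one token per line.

Answer: wcs
ncvqk
nchrn
khwve
xsh
aiw
fofj
uhupx
lucc
fde
twdj

Derivation:
Hunk 1: at line 1 remove [kzciz,yna,tgc] add [ncvqk,nchrn,lbl] -> 11 lines: wcs ncvqk nchrn lbl xnori qdlg eal wssyn lucc fde twdj
Hunk 2: at line 2 remove [lbl,xnori] add [laf,cez] -> 11 lines: wcs ncvqk nchrn laf cez qdlg eal wssyn lucc fde twdj
Hunk 3: at line 2 remove [laf,cez,qdlg] add [vevg,szdzd,aiw] -> 11 lines: wcs ncvqk nchrn vevg szdzd aiw eal wssyn lucc fde twdj
Hunk 4: at line 5 remove [eal,wssyn] add [fofj,uhupx] -> 11 lines: wcs ncvqk nchrn vevg szdzd aiw fofj uhupx lucc fde twdj
Hunk 5: at line 2 remove [vevg,szdzd] add [khwve,xsh] -> 11 lines: wcs ncvqk nchrn khwve xsh aiw fofj uhupx lucc fde twdj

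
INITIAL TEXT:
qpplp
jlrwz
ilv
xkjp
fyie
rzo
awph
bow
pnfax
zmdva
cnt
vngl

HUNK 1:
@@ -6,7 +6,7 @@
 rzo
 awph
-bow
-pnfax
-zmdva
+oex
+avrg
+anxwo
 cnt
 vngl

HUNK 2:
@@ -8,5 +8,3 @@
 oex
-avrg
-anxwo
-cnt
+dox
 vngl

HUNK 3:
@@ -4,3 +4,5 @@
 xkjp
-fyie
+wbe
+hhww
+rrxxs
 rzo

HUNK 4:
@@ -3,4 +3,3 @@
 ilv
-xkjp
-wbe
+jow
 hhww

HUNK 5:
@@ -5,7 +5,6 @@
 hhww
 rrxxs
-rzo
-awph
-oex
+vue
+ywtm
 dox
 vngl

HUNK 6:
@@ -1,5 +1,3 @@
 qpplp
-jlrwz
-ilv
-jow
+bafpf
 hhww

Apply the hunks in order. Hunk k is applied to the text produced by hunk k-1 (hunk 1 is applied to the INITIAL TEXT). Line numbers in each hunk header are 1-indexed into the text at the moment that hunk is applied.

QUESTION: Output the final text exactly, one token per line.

Answer: qpplp
bafpf
hhww
rrxxs
vue
ywtm
dox
vngl

Derivation:
Hunk 1: at line 6 remove [bow,pnfax,zmdva] add [oex,avrg,anxwo] -> 12 lines: qpplp jlrwz ilv xkjp fyie rzo awph oex avrg anxwo cnt vngl
Hunk 2: at line 8 remove [avrg,anxwo,cnt] add [dox] -> 10 lines: qpplp jlrwz ilv xkjp fyie rzo awph oex dox vngl
Hunk 3: at line 4 remove [fyie] add [wbe,hhww,rrxxs] -> 12 lines: qpplp jlrwz ilv xkjp wbe hhww rrxxs rzo awph oex dox vngl
Hunk 4: at line 3 remove [xkjp,wbe] add [jow] -> 11 lines: qpplp jlrwz ilv jow hhww rrxxs rzo awph oex dox vngl
Hunk 5: at line 5 remove [rzo,awph,oex] add [vue,ywtm] -> 10 lines: qpplp jlrwz ilv jow hhww rrxxs vue ywtm dox vngl
Hunk 6: at line 1 remove [jlrwz,ilv,jow] add [bafpf] -> 8 lines: qpplp bafpf hhww rrxxs vue ywtm dox vngl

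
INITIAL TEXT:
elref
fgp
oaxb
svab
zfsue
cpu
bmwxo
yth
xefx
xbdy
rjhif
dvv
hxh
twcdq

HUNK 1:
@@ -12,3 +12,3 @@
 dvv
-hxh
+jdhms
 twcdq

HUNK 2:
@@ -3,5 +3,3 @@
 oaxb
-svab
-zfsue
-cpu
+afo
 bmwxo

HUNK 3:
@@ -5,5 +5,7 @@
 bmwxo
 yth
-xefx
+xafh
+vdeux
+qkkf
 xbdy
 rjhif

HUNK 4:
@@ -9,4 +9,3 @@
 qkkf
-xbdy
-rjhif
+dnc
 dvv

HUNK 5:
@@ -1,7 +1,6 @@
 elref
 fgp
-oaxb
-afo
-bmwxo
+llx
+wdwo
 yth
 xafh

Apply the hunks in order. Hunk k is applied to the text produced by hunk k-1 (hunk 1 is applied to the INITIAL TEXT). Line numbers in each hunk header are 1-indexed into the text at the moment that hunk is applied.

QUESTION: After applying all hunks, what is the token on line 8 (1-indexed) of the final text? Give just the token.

Answer: qkkf

Derivation:
Hunk 1: at line 12 remove [hxh] add [jdhms] -> 14 lines: elref fgp oaxb svab zfsue cpu bmwxo yth xefx xbdy rjhif dvv jdhms twcdq
Hunk 2: at line 3 remove [svab,zfsue,cpu] add [afo] -> 12 lines: elref fgp oaxb afo bmwxo yth xefx xbdy rjhif dvv jdhms twcdq
Hunk 3: at line 5 remove [xefx] add [xafh,vdeux,qkkf] -> 14 lines: elref fgp oaxb afo bmwxo yth xafh vdeux qkkf xbdy rjhif dvv jdhms twcdq
Hunk 4: at line 9 remove [xbdy,rjhif] add [dnc] -> 13 lines: elref fgp oaxb afo bmwxo yth xafh vdeux qkkf dnc dvv jdhms twcdq
Hunk 5: at line 1 remove [oaxb,afo,bmwxo] add [llx,wdwo] -> 12 lines: elref fgp llx wdwo yth xafh vdeux qkkf dnc dvv jdhms twcdq
Final line 8: qkkf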